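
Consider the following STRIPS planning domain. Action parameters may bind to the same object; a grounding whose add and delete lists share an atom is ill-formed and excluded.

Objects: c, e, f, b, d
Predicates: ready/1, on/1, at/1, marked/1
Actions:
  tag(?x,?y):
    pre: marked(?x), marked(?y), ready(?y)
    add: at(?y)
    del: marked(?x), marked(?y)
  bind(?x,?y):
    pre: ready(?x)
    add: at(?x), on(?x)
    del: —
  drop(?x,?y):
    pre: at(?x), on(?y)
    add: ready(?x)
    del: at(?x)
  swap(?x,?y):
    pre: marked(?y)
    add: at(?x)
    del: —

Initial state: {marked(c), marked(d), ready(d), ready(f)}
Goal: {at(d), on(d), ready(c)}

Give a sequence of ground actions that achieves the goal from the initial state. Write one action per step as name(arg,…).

1. bind(d,c)  →  {at(d), marked(c), marked(d), on(d), ready(d), ready(f)}
2. swap(c,c)  →  {at(c), at(d), marked(c), marked(d), on(d), ready(d), ready(f)}
3. drop(c,d)  →  {at(d), marked(c), marked(d), on(d), ready(c), ready(d), ready(f)}

bind(d,c); swap(c,c); drop(c,d)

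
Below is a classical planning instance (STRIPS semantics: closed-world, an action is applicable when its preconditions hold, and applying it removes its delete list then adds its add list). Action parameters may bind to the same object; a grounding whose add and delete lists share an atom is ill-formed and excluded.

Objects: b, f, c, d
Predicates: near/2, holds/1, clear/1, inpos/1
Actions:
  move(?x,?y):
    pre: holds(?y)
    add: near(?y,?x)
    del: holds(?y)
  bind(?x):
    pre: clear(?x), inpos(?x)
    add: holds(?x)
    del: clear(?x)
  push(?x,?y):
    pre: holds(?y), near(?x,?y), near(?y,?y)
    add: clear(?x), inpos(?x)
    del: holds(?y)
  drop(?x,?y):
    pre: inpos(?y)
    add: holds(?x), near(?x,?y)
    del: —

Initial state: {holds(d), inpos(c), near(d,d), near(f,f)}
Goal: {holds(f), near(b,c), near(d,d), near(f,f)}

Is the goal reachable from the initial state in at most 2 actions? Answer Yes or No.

1. drop(b,c)  →  {holds(b), holds(d), inpos(c), near(b,c), near(d,d), near(f,f)}
2. drop(f,c)  →  {holds(b), holds(d), holds(f), inpos(c), near(b,c), near(d,d), near(f,c), near(f,f)}
optimal plan length = 2; 2 ≤ 2

Yes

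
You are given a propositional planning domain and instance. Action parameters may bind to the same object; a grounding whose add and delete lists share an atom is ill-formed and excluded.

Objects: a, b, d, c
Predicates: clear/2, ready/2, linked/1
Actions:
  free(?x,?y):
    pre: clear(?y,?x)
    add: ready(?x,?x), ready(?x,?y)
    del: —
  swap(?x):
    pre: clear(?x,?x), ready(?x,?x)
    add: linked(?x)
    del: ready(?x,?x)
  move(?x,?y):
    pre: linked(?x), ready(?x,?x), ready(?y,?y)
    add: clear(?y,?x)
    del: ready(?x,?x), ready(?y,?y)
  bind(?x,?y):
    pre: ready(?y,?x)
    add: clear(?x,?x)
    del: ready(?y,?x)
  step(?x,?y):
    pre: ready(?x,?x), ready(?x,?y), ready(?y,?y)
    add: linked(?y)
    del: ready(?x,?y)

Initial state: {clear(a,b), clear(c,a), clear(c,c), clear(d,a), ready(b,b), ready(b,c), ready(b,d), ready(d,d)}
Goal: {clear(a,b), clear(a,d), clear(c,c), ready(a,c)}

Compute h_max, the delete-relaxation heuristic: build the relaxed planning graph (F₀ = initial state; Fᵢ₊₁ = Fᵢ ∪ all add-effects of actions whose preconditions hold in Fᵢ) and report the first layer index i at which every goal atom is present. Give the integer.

F0 = init (8 atoms)
F1 = F0 ∪ {clear(b,b), clear(d,d), linked(b), linked(d), ready(a,a), ready(a,c), ready(a,d), ready(b,a), ready(c,c)}  (17 atoms)
F2 = F1 ∪ {clear(a,a), clear(a,d), clear(b,d), clear(c,b), clear(c,d), clear(d,b), linked(a), linked(c)}  (25 atoms)
goal ⊆ F2  ⇒  h_max = 2

2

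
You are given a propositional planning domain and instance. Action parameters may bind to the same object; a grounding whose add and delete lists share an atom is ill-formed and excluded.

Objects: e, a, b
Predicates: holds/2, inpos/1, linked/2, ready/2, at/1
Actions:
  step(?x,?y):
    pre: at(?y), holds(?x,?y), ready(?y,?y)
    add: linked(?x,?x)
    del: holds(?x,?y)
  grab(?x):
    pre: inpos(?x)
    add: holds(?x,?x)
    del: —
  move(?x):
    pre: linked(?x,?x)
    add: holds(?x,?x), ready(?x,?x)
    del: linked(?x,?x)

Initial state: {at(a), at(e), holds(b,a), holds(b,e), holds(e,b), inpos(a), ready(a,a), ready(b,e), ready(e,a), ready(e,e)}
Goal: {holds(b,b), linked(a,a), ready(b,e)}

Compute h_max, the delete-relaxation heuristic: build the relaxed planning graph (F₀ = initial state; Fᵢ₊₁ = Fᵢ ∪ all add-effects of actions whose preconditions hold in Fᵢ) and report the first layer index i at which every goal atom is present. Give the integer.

F0 = init (10 atoms)
F1 = F0 ∪ {holds(a,a), linked(b,b)}  (12 atoms)
F2 = F1 ∪ {holds(b,b), linked(a,a), ready(b,b)}  (15 atoms)
goal ⊆ F2  ⇒  h_max = 2

2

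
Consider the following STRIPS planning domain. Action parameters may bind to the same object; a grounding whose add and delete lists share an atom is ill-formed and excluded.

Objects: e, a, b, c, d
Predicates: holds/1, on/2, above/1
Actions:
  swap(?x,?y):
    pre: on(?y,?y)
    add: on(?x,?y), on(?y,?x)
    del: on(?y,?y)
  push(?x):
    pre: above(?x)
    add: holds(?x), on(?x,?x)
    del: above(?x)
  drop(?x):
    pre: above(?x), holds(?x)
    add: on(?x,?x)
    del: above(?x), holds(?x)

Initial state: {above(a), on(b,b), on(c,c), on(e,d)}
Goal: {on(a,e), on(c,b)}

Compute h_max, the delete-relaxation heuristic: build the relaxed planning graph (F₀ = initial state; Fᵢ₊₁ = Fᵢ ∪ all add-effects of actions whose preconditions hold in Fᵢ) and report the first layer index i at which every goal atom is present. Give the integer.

2

F0 = init (4 atoms)
F1 = F0 ∪ {holds(a), on(a,a), on(a,b), on(a,c), on(b,a), on(b,c), on(b,d), on(b,e), on(c,a), on(c,b), on(c,d), on(c,e), on(d,b), on(d,c), on(e,b), on(e,c)}  (20 atoms)
F2 = F1 ∪ {on(a,d), on(a,e), on(d,a), on(e,a)}  (24 atoms)
goal ⊆ F2  ⇒  h_max = 2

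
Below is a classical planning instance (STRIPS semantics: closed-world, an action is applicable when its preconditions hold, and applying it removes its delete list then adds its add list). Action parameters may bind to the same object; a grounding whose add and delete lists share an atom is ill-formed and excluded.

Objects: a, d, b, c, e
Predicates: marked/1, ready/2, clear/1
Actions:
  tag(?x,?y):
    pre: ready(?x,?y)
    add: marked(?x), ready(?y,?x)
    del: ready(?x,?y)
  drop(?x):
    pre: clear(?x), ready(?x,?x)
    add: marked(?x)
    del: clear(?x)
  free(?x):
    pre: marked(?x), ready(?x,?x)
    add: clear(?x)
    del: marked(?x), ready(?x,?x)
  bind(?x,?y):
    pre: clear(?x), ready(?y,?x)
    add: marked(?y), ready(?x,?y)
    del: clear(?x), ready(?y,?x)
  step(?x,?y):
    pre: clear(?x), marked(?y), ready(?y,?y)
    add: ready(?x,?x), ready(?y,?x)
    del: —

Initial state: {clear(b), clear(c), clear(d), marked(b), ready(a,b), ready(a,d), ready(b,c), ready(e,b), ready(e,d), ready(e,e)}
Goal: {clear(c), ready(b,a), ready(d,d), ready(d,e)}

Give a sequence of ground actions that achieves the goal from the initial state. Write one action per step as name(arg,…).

tag(a,b); tag(e,d); step(d,e)

1. tag(a,b)  →  {clear(b), clear(c), clear(d), marked(a), marked(b), ready(a,d), ready(b,a), ready(b,c), ready(e,b), ready(e,d), ready(e,e)}
2. tag(e,d)  →  {clear(b), clear(c), clear(d), marked(a), marked(b), marked(e), ready(a,d), ready(b,a), ready(b,c), ready(d,e), ready(e,b), ready(e,e)}
3. step(d,e)  →  {clear(b), clear(c), clear(d), marked(a), marked(b), marked(e), ready(a,d), ready(b,a), ready(b,c), ready(d,d), ready(d,e), ready(e,b), ready(e,d), ready(e,e)}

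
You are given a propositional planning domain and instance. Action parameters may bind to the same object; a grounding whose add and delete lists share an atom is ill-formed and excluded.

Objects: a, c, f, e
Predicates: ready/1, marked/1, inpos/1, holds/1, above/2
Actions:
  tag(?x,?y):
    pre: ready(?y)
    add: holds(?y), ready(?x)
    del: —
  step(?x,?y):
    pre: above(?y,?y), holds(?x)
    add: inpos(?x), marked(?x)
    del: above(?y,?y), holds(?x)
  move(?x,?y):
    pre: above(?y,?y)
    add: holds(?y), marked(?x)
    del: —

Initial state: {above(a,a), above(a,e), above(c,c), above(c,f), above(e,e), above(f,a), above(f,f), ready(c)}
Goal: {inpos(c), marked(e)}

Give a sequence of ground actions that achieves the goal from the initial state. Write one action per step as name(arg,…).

1. move(e,c)  →  {above(a,a), above(a,e), above(c,c), above(c,f), above(e,e), above(f,a), above(f,f), holds(c), marked(e), ready(c)}
2. step(c,a)  →  {above(a,e), above(c,c), above(c,f), above(e,e), above(f,a), above(f,f), inpos(c), marked(c), marked(e), ready(c)}

move(e,c); step(c,a)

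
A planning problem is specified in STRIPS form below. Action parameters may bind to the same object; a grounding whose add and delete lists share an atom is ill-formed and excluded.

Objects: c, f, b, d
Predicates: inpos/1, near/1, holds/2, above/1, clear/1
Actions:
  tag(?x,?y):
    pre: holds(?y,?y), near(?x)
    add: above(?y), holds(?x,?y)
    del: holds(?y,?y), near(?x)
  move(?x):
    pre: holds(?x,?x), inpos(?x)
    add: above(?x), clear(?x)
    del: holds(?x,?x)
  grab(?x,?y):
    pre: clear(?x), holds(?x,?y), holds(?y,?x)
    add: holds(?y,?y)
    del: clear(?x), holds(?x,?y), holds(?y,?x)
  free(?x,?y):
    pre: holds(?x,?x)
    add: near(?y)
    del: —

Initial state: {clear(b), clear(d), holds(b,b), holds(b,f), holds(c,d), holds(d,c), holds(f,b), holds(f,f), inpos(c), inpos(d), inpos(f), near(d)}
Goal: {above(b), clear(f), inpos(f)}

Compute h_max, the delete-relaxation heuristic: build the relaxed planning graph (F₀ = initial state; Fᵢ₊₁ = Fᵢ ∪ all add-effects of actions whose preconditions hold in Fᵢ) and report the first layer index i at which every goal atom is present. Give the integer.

F0 = init (12 atoms)
F1 = F0 ∪ {above(b), above(f), clear(f), holds(c,c), holds(d,b), holds(d,f), near(b), near(c), near(f)}  (21 atoms)
goal ⊆ F1  ⇒  h_max = 1

1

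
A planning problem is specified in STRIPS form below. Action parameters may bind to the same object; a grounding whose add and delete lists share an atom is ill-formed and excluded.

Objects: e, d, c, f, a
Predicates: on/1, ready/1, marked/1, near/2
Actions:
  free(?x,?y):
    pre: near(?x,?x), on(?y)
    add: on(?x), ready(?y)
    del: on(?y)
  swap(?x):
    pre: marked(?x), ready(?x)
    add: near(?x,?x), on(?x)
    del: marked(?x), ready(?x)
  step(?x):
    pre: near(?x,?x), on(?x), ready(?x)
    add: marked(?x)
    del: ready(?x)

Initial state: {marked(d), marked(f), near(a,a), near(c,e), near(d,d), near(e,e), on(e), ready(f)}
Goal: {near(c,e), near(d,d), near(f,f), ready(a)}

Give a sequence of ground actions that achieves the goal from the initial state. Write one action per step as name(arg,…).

free(a,e); free(e,a); swap(f)

1. free(a,e)  →  {marked(d), marked(f), near(a,a), near(c,e), near(d,d), near(e,e), on(a), ready(e), ready(f)}
2. free(e,a)  →  {marked(d), marked(f), near(a,a), near(c,e), near(d,d), near(e,e), on(e), ready(a), ready(e), ready(f)}
3. swap(f)  →  {marked(d), near(a,a), near(c,e), near(d,d), near(e,e), near(f,f), on(e), on(f), ready(a), ready(e)}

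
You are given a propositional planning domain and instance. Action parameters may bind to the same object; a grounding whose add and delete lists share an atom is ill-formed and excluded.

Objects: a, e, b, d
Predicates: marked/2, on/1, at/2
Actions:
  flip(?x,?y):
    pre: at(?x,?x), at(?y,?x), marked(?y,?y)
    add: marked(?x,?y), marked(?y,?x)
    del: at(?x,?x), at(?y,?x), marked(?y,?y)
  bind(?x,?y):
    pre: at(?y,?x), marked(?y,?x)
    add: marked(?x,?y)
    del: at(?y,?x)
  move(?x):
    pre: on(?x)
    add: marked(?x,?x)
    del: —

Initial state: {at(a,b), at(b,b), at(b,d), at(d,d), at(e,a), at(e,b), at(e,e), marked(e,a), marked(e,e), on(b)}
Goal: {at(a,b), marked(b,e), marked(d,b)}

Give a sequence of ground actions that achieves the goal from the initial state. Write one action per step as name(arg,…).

flip(b,e); move(b); flip(d,b)

1. flip(b,e)  →  {at(a,b), at(b,d), at(d,d), at(e,a), at(e,e), marked(b,e), marked(e,a), marked(e,b), on(b)}
2. move(b)  →  {at(a,b), at(b,d), at(d,d), at(e,a), at(e,e), marked(b,b), marked(b,e), marked(e,a), marked(e,b), on(b)}
3. flip(d,b)  →  {at(a,b), at(e,a), at(e,e), marked(b,d), marked(b,e), marked(d,b), marked(e,a), marked(e,b), on(b)}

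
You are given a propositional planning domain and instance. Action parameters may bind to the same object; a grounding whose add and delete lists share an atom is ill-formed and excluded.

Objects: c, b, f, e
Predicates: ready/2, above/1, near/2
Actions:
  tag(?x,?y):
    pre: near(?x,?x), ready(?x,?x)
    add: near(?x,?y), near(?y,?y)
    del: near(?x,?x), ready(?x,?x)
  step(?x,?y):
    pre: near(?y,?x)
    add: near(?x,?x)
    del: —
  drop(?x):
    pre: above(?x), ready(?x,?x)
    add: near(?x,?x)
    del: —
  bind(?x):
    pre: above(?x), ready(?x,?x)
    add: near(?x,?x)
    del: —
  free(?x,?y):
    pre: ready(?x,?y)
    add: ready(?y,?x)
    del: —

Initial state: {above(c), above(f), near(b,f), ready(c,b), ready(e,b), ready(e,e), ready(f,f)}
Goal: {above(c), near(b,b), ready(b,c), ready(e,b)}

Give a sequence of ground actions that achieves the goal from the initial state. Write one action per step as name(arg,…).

step(f,b); tag(f,b); free(c,b)

1. step(f,b)  →  {above(c), above(f), near(b,f), near(f,f), ready(c,b), ready(e,b), ready(e,e), ready(f,f)}
2. tag(f,b)  →  {above(c), above(f), near(b,b), near(b,f), near(f,b), ready(c,b), ready(e,b), ready(e,e)}
3. free(c,b)  →  {above(c), above(f), near(b,b), near(b,f), near(f,b), ready(b,c), ready(c,b), ready(e,b), ready(e,e)}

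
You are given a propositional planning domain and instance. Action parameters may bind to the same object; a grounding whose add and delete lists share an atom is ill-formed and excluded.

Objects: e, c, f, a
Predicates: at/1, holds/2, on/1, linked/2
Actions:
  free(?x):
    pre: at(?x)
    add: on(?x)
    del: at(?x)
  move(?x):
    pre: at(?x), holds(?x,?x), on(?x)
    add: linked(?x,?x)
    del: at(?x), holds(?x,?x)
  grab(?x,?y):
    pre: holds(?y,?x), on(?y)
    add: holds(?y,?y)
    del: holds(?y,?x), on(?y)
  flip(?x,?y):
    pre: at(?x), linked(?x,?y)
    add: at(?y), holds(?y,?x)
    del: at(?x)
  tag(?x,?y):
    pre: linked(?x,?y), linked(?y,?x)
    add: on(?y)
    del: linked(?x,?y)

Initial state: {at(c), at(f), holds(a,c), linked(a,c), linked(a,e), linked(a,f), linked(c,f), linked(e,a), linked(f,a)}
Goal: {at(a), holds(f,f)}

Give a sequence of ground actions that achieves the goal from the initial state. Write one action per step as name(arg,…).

1. free(f)  →  {at(c), holds(a,c), linked(a,c), linked(a,e), linked(a,f), linked(c,f), linked(e,a), linked(f,a), on(f)}
2. flip(c,f)  →  {at(f), holds(a,c), holds(f,c), linked(a,c), linked(a,e), linked(a,f), linked(c,f), linked(e,a), linked(f,a), on(f)}
3. grab(c,f)  →  {at(f), holds(a,c), holds(f,f), linked(a,c), linked(a,e), linked(a,f), linked(c,f), linked(e,a), linked(f,a)}
4. flip(f,a)  →  {at(a), holds(a,c), holds(a,f), holds(f,f), linked(a,c), linked(a,e), linked(a,f), linked(c,f), linked(e,a), linked(f,a)}

free(f); flip(c,f); grab(c,f); flip(f,a)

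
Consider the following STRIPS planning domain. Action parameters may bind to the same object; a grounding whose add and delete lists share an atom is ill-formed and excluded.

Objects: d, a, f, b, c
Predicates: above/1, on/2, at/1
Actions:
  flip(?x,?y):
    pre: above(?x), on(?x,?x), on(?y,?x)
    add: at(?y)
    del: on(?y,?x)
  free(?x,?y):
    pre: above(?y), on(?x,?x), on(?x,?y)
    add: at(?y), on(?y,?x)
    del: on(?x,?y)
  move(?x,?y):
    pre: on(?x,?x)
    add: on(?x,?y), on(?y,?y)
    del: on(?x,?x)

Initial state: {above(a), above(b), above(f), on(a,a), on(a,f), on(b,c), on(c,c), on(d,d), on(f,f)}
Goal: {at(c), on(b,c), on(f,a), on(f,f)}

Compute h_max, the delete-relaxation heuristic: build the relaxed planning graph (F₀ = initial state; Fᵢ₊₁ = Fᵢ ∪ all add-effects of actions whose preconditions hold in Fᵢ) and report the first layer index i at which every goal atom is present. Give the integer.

F0 = init (9 atoms)
F1 = F0 ∪ {at(a), at(f), on(a,b), on(a,c), on(a,d), on(b,b), on(c,a), on(c,b), on(c,d), on(c,f), on(d,a), on(d,b), on(d,c), on(d,f), on(f,a), on(f,b), on(f,c), on(f,d)}  (27 atoms)
F2 = F1 ∪ {at(b), at(c), at(d), on(b,a), on(b,d), on(b,f)}  (33 atoms)
goal ⊆ F2  ⇒  h_max = 2

2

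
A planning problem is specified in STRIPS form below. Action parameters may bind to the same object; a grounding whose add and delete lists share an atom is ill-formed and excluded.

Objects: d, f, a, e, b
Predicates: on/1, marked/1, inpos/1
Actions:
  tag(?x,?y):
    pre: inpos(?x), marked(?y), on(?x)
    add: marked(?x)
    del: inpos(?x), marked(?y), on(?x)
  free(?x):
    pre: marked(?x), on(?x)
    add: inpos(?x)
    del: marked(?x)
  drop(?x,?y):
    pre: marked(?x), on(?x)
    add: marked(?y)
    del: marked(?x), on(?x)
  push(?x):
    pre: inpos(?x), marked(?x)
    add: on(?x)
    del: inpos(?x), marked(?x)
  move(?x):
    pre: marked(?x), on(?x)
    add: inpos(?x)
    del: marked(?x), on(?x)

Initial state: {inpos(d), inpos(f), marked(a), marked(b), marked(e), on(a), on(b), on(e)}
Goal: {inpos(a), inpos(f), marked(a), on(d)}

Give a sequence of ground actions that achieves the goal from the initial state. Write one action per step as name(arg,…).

free(a); drop(e,d); drop(b,a); push(d)

1. free(a)  →  {inpos(a), inpos(d), inpos(f), marked(b), marked(e), on(a), on(b), on(e)}
2. drop(e,d)  →  {inpos(a), inpos(d), inpos(f), marked(b), marked(d), on(a), on(b)}
3. drop(b,a)  →  {inpos(a), inpos(d), inpos(f), marked(a), marked(d), on(a)}
4. push(d)  →  {inpos(a), inpos(f), marked(a), on(a), on(d)}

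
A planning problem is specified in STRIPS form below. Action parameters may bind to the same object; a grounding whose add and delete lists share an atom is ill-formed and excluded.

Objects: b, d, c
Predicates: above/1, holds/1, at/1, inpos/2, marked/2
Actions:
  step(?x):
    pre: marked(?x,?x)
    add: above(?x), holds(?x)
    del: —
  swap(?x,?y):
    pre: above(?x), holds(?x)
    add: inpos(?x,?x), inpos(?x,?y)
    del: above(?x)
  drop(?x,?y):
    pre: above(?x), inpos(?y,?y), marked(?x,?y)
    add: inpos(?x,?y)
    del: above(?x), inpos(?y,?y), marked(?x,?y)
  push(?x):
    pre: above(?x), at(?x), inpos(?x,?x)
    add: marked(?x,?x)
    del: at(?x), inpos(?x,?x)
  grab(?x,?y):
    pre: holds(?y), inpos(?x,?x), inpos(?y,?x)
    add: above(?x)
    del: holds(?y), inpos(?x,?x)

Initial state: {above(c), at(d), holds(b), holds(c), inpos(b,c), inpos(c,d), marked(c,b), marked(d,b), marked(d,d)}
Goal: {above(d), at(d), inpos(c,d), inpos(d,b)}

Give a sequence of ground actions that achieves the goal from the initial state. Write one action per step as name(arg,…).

1. step(d)  →  {above(c), above(d), at(d), holds(b), holds(c), holds(d), inpos(b,c), inpos(c,d), marked(c,b), marked(d,b), marked(d,d)}
2. swap(d,b)  →  {above(c), at(d), holds(b), holds(c), holds(d), inpos(b,c), inpos(c,d), inpos(d,b), inpos(d,d), marked(c,b), marked(d,b), marked(d,d)}
3. step(d)  →  {above(c), above(d), at(d), holds(b), holds(c), holds(d), inpos(b,c), inpos(c,d), inpos(d,b), inpos(d,d), marked(c,b), marked(d,b), marked(d,d)}

step(d); swap(d,b); step(d)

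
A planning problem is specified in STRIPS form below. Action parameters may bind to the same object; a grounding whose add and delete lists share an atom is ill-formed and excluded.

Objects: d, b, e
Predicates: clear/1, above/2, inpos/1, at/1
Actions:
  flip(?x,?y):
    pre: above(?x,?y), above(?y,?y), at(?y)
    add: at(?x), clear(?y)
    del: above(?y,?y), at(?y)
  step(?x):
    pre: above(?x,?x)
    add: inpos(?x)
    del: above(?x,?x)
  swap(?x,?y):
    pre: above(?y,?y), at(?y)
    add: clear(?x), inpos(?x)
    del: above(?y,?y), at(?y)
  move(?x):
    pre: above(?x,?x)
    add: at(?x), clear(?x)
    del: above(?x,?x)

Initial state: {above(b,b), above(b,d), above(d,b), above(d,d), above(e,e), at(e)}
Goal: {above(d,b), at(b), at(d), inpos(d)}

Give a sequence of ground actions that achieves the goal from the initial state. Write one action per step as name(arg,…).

1. swap(d,e)  →  {above(b,b), above(b,d), above(d,b), above(d,d), clear(d), inpos(d)}
2. move(d)  →  {above(b,b), above(b,d), above(d,b), at(d), clear(d), inpos(d)}
3. move(b)  →  {above(b,d), above(d,b), at(b), at(d), clear(b), clear(d), inpos(d)}

swap(d,e); move(d); move(b)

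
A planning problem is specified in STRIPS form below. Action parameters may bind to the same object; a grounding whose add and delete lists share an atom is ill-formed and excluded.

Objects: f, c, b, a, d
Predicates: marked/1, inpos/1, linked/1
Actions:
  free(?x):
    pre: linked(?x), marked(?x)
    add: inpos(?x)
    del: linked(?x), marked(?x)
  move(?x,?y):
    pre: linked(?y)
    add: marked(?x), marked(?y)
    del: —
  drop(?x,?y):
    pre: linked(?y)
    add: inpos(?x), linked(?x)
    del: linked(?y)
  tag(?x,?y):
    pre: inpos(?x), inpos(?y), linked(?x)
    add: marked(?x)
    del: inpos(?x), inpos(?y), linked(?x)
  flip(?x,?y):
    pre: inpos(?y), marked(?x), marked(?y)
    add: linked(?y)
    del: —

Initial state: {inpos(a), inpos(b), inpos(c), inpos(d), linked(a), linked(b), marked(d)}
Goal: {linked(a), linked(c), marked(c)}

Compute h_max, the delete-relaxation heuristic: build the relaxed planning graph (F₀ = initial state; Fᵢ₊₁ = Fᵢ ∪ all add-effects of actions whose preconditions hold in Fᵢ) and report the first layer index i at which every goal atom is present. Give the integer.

1

F0 = init (7 atoms)
F1 = F0 ∪ {inpos(f), linked(c), linked(d), linked(f), marked(a), marked(b), marked(c), marked(f)}  (15 atoms)
goal ⊆ F1  ⇒  h_max = 1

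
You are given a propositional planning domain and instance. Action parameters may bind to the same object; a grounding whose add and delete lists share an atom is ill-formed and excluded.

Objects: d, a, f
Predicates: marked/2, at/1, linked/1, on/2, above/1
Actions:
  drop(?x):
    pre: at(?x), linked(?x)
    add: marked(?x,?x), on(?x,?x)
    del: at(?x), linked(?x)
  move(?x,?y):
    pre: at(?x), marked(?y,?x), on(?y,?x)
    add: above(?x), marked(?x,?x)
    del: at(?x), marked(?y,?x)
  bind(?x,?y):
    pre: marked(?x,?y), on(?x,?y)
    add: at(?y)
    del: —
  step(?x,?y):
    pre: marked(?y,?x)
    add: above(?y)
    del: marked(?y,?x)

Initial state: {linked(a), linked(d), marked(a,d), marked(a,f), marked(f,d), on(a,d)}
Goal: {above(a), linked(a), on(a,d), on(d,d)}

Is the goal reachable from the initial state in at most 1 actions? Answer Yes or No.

No

1. bind(a,d)  →  {at(d), linked(a), linked(d), marked(a,d), marked(a,f), marked(f,d), on(a,d)}
2. drop(d)  →  {linked(a), marked(a,d), marked(a,f), marked(d,d), marked(f,d), on(a,d), on(d,d)}
3. step(d,a)  →  {above(a), linked(a), marked(a,f), marked(d,d), marked(f,d), on(a,d), on(d,d)}
optimal plan length = 3; 3 > 1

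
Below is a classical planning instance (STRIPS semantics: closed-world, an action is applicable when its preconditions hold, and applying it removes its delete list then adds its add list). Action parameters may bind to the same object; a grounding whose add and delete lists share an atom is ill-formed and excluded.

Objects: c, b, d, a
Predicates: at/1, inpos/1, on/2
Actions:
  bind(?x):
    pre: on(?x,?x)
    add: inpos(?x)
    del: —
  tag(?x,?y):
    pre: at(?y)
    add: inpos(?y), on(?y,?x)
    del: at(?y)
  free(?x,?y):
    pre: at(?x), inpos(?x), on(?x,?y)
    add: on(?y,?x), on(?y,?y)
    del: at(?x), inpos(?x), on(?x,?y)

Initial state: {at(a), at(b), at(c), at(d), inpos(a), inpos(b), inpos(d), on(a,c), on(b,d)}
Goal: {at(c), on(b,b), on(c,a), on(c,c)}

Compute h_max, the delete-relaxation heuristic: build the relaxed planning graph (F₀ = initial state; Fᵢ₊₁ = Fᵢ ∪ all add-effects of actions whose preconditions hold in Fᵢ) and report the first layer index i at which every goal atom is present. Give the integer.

F0 = init (9 atoms)
F1 = F0 ∪ {inpos(c), on(a,a), on(a,b), on(a,d), on(b,a), on(b,b), on(b,c), on(c,a), on(c,b), on(c,c), on(c,d), on(d,a), on(d,b), on(d,c), on(d,d)}  (24 atoms)
goal ⊆ F1  ⇒  h_max = 1

1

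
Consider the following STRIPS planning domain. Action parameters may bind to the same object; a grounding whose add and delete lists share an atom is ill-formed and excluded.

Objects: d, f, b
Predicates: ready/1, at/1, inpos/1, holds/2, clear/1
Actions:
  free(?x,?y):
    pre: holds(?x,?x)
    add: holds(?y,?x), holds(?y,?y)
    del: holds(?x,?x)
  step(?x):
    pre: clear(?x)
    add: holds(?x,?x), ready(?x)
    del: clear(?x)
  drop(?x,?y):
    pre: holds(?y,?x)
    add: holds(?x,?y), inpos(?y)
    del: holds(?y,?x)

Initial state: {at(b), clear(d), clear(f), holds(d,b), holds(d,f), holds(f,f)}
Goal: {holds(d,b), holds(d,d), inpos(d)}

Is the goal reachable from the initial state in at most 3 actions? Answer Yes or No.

1. free(f,d)  →  {at(b), clear(d), clear(f), holds(d,b), holds(d,d), holds(d,f)}
2. drop(f,d)  →  {at(b), clear(d), clear(f), holds(d,b), holds(d,d), holds(f,d), inpos(d)}
optimal plan length = 2; 2 ≤ 3

Yes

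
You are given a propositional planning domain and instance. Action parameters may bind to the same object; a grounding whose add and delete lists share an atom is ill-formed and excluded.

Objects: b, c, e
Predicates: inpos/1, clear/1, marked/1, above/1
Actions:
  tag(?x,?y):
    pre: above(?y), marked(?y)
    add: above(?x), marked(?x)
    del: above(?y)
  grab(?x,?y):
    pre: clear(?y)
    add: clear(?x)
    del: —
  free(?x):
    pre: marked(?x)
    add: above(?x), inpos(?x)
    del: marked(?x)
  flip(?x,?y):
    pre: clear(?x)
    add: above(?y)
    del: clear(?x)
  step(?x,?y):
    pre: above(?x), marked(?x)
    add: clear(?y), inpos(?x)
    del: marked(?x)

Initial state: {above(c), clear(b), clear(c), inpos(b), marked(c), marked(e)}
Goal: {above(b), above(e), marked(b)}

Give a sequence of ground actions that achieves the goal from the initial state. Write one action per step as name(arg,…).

tag(b,c); free(e)

1. tag(b,c)  →  {above(b), clear(b), clear(c), inpos(b), marked(b), marked(c), marked(e)}
2. free(e)  →  {above(b), above(e), clear(b), clear(c), inpos(b), inpos(e), marked(b), marked(c)}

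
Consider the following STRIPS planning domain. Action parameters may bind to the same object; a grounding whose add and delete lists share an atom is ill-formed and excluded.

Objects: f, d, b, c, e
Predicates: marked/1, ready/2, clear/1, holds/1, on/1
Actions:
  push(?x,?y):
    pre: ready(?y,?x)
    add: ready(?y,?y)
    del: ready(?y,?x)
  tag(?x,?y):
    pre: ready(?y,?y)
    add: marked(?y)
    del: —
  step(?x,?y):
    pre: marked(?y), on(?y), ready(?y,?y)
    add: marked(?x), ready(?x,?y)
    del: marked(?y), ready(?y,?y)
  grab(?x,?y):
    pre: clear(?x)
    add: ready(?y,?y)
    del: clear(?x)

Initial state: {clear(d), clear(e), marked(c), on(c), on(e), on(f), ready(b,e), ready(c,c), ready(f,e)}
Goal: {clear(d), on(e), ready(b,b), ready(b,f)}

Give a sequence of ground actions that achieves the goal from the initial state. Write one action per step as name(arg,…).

1. push(e,f)  →  {clear(d), clear(e), marked(c), on(c), on(e), on(f), ready(b,e), ready(c,c), ready(f,f)}
2. push(e,b)  →  {clear(d), clear(e), marked(c), on(c), on(e), on(f), ready(b,b), ready(c,c), ready(f,f)}
3. tag(f,f)  →  {clear(d), clear(e), marked(c), marked(f), on(c), on(e), on(f), ready(b,b), ready(c,c), ready(f,f)}
4. step(b,f)  →  {clear(d), clear(e), marked(b), marked(c), on(c), on(e), on(f), ready(b,b), ready(b,f), ready(c,c)}

push(e,f); push(e,b); tag(f,f); step(b,f)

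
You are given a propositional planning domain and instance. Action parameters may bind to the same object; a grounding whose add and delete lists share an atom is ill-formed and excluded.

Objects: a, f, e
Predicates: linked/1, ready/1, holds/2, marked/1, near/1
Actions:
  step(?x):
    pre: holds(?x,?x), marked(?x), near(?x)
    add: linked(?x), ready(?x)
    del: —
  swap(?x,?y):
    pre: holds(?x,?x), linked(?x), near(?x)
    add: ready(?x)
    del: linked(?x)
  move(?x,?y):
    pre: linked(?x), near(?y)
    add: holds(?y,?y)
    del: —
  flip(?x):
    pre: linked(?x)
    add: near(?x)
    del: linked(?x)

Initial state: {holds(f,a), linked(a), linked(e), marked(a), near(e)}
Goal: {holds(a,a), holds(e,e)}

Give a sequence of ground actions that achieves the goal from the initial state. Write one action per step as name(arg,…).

1. move(a,e)  →  {holds(e,e), holds(f,a), linked(a), linked(e), marked(a), near(e)}
2. flip(a)  →  {holds(e,e), holds(f,a), linked(e), marked(a), near(a), near(e)}
3. move(e,a)  →  {holds(a,a), holds(e,e), holds(f,a), linked(e), marked(a), near(a), near(e)}

move(a,e); flip(a); move(e,a)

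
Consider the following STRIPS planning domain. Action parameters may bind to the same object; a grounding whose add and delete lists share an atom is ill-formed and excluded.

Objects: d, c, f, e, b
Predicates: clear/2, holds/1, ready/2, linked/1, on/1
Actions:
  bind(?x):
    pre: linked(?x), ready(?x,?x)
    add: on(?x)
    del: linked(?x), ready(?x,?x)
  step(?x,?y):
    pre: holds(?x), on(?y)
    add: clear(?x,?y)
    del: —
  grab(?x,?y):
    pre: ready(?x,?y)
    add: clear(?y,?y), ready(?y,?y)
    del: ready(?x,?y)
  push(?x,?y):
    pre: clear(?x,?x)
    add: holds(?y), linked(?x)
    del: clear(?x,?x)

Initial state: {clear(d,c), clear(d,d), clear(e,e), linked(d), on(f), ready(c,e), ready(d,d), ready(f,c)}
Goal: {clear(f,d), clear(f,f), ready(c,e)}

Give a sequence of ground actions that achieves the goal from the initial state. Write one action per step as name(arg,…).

bind(d); push(d,f); step(f,d); step(f,f)

1. bind(d)  →  {clear(d,c), clear(d,d), clear(e,e), on(d), on(f), ready(c,e), ready(f,c)}
2. push(d,f)  →  {clear(d,c), clear(e,e), holds(f), linked(d), on(d), on(f), ready(c,e), ready(f,c)}
3. step(f,d)  →  {clear(d,c), clear(e,e), clear(f,d), holds(f), linked(d), on(d), on(f), ready(c,e), ready(f,c)}
4. step(f,f)  →  {clear(d,c), clear(e,e), clear(f,d), clear(f,f), holds(f), linked(d), on(d), on(f), ready(c,e), ready(f,c)}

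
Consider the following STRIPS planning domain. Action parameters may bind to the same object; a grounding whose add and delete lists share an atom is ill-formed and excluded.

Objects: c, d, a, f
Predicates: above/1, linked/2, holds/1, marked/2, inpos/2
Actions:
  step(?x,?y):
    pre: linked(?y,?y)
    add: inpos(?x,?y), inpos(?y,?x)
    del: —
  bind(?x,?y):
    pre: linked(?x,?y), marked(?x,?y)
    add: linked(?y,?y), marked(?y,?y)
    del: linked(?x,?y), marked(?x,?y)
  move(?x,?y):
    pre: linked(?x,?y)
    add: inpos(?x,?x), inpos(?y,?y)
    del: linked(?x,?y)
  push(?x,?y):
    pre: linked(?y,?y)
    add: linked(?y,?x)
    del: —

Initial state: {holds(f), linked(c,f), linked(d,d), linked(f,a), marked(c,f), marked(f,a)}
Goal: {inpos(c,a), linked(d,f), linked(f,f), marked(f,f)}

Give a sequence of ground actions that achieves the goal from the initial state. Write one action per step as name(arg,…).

1. bind(c,f)  →  {holds(f), linked(d,d), linked(f,a), linked(f,f), marked(f,a), marked(f,f)}
2. bind(f,a)  →  {holds(f), linked(a,a), linked(d,d), linked(f,f), marked(a,a), marked(f,f)}
3. step(c,a)  →  {holds(f), inpos(a,c), inpos(c,a), linked(a,a), linked(d,d), linked(f,f), marked(a,a), marked(f,f)}
4. push(f,d)  →  {holds(f), inpos(a,c), inpos(c,a), linked(a,a), linked(d,d), linked(d,f), linked(f,f), marked(a,a), marked(f,f)}

bind(c,f); bind(f,a); step(c,a); push(f,d)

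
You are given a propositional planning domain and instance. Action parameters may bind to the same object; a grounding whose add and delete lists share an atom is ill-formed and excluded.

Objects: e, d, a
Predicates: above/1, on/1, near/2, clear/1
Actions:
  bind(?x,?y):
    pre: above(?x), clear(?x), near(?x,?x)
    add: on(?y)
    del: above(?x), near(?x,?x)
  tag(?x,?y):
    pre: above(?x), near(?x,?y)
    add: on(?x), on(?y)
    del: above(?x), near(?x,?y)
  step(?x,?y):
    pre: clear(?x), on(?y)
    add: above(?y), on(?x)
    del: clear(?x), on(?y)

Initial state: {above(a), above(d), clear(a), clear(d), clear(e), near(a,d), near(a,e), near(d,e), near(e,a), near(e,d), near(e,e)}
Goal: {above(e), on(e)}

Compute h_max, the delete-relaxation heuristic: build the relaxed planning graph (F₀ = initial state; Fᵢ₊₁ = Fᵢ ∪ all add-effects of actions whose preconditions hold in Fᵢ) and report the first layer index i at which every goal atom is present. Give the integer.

F0 = init (11 atoms)
F1 = F0 ∪ {on(a), on(d), on(e)}  (14 atoms)
F2 = F1 ∪ {above(e)}  (15 atoms)
goal ⊆ F2  ⇒  h_max = 2

2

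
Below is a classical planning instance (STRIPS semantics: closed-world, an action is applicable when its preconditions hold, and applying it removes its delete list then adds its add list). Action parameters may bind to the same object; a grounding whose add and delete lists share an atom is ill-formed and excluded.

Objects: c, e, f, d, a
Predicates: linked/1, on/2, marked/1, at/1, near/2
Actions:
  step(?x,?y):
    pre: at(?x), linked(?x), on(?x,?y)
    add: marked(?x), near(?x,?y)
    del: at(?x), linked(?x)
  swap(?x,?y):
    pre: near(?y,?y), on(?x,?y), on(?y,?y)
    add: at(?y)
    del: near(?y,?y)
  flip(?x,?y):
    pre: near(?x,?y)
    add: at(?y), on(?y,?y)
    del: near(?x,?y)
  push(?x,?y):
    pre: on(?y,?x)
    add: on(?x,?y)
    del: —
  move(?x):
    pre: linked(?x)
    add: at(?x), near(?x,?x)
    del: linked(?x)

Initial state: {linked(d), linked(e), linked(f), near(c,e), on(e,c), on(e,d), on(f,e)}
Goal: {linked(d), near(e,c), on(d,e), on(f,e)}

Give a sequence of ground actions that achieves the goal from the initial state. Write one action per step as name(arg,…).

flip(c,e); step(e,c); push(d,e)

1. flip(c,e)  →  {at(e), linked(d), linked(e), linked(f), on(e,c), on(e,d), on(e,e), on(f,e)}
2. step(e,c)  →  {linked(d), linked(f), marked(e), near(e,c), on(e,c), on(e,d), on(e,e), on(f,e)}
3. push(d,e)  →  {linked(d), linked(f), marked(e), near(e,c), on(d,e), on(e,c), on(e,d), on(e,e), on(f,e)}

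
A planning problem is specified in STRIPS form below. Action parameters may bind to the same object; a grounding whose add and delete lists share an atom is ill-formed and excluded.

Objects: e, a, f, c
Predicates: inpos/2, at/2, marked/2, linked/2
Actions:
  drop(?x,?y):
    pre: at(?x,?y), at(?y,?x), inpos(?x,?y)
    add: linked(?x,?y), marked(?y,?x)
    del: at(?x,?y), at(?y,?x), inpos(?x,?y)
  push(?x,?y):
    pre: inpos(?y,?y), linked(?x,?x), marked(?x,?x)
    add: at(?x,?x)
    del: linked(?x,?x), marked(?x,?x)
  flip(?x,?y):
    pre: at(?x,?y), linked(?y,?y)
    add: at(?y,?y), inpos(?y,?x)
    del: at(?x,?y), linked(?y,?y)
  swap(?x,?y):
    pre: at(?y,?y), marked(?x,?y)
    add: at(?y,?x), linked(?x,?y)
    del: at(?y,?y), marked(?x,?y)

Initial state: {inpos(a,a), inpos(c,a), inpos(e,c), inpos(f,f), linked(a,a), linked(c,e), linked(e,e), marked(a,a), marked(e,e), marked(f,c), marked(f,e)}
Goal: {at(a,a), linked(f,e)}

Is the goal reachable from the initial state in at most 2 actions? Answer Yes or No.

1. push(e,a)  →  {at(e,e), inpos(a,a), inpos(c,a), inpos(e,c), inpos(f,f), linked(a,a), linked(c,e), marked(a,a), marked(f,c), marked(f,e)}
2. push(a,a)  →  {at(a,a), at(e,e), inpos(a,a), inpos(c,a), inpos(e,c), inpos(f,f), linked(c,e), marked(f,c), marked(f,e)}
3. swap(f,e)  →  {at(a,a), at(e,f), inpos(a,a), inpos(c,a), inpos(e,c), inpos(f,f), linked(c,e), linked(f,e), marked(f,c)}
optimal plan length = 3; 3 > 2

No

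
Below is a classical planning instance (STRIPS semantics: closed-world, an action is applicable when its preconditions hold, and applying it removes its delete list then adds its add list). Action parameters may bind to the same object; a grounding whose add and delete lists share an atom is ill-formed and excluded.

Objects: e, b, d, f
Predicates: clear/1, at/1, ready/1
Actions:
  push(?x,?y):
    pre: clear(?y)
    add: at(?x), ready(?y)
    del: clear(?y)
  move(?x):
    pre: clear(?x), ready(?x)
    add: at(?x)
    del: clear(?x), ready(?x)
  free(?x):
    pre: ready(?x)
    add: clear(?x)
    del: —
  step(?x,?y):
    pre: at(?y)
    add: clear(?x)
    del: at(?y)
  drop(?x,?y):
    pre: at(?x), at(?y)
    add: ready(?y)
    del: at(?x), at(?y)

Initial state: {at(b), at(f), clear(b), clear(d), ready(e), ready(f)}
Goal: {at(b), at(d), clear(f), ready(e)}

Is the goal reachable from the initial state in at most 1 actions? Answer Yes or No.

1. push(d,b)  →  {at(b), at(d), at(f), clear(d), ready(b), ready(e), ready(f)}
2. free(f)  →  {at(b), at(d), at(f), clear(d), clear(f), ready(b), ready(e), ready(f)}
optimal plan length = 2; 2 > 1

No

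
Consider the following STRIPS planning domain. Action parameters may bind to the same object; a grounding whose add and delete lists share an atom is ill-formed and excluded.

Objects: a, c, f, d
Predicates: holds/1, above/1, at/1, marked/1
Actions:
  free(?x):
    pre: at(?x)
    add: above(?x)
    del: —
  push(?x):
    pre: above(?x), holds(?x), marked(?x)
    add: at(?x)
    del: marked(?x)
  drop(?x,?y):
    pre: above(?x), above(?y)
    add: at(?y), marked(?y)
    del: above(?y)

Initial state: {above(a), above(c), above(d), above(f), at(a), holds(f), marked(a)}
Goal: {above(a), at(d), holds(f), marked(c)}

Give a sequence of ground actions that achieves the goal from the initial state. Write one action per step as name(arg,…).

1. drop(a,c)  →  {above(a), above(d), above(f), at(a), at(c), holds(f), marked(a), marked(c)}
2. drop(a,d)  →  {above(a), above(f), at(a), at(c), at(d), holds(f), marked(a), marked(c), marked(d)}

drop(a,c); drop(a,d)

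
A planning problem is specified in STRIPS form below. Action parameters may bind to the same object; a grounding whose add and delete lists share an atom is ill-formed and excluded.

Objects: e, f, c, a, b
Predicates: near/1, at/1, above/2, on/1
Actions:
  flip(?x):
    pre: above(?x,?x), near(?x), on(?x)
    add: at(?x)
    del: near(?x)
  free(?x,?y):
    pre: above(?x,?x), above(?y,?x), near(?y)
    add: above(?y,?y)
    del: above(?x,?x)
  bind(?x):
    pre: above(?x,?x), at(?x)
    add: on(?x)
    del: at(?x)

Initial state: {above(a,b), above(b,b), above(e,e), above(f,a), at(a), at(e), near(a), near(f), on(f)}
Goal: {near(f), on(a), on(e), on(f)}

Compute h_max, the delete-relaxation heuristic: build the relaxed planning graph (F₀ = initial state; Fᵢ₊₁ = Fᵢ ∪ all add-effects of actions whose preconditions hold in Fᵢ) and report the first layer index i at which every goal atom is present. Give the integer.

2

F0 = init (9 atoms)
F1 = F0 ∪ {above(a,a), on(e)}  (11 atoms)
F2 = F1 ∪ {above(f,f), on(a)}  (13 atoms)
goal ⊆ F2  ⇒  h_max = 2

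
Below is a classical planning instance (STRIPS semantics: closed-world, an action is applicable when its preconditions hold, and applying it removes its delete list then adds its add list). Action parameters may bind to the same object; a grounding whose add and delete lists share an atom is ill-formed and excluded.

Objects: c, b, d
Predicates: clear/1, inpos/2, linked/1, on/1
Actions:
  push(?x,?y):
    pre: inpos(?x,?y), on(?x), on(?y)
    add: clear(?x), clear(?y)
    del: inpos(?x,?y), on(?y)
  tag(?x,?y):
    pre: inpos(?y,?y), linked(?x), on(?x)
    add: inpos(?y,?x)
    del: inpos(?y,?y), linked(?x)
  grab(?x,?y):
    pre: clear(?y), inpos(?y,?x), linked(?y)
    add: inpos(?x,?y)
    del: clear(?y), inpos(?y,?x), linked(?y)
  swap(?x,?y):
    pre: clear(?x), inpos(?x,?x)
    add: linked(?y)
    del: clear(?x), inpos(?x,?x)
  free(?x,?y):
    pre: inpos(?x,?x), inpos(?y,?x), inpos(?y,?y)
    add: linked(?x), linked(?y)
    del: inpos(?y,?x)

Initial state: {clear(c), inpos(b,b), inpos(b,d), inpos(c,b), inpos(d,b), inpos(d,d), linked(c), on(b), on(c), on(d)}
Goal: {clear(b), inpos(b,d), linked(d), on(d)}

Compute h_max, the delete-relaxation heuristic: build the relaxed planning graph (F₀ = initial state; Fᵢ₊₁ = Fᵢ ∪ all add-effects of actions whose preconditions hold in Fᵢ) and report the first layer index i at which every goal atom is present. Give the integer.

F0 = init (10 atoms)
F1 = F0 ∪ {clear(b), clear(d), inpos(b,c), inpos(d,c), linked(b), linked(d)}  (16 atoms)
goal ⊆ F1  ⇒  h_max = 1

1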